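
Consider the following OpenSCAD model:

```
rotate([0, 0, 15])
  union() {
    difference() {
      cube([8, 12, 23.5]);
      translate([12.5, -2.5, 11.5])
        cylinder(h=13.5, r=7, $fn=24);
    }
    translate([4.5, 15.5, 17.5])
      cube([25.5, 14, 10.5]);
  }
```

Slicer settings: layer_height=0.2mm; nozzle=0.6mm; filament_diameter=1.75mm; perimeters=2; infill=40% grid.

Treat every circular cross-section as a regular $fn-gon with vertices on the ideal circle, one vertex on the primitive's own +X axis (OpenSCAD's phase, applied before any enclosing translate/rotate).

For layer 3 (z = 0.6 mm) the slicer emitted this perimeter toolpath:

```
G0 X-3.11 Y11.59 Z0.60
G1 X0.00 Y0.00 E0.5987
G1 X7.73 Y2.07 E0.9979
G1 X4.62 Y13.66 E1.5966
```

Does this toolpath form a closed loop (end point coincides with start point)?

no

Start point (G0): (-3.11, 11.59). End point (last G1): the path does not return to the start — open.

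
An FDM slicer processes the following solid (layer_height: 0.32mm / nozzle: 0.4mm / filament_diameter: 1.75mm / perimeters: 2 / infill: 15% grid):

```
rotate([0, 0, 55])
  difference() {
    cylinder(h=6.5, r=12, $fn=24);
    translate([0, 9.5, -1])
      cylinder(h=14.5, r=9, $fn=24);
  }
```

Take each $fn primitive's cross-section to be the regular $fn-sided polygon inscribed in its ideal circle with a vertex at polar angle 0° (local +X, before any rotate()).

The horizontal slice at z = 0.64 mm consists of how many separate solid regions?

At z = 0.64 mm: the r=12 cylinder gives a regular 24-gon of circumradius 12 (constant along its height); the cylinder at (0, 9.5): section is a regular 24-gon, circumradius r=9; Subtracting the remaining from the first: starting from the r=12 cylinder, the r=9 cylinder at (0, 9.5) partially overlaps it — only the 147.30 mm² overlap (of its 251.57 mm²) is removed, clipping the outline — 1 connected region; (whole slice rotated 55° about Z — lengths, areas and connectivity unchanged). The result has 1 disconnected region.

1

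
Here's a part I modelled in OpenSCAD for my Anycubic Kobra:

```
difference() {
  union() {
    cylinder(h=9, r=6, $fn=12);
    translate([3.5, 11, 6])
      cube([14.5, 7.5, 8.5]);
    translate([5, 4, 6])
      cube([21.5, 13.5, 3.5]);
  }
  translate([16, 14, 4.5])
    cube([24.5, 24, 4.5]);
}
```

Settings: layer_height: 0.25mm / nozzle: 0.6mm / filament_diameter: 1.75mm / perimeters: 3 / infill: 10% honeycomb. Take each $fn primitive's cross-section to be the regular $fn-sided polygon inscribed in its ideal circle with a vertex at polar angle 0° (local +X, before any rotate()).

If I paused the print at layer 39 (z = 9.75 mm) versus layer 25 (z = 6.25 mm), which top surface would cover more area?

layer 25 (z = 6.25 mm)

Layer 39 (z = 9.75): the cylinder is absent (z outside [0, 9]); the cube at (3.5, 11) (footprint 14.5×7.5) is included at this height (area 108.75 mm²); the cube at (5, 4) is absent (z outside [6, 9.5]); Merging all regions: only the 14.5×7.5 cube at (3.5, 11) is present, so the union is just that shape — area = 108.75 mm²; the cube at (16, 14) does not reach this height (z outside [4.5, 9]); Subtracting the remaining from the first: none of the subtracted shapes is present at this height, so that combined region is unchanged — area = 108.75 mm². So its area = 108.75 mm². Layer 25 (z = 6.25): the r=6 cylinder contributes a regular 12-gon of circumradius 6 (area = (12/2)·6.000²·sin(360°/12) = 108.00 mm²); the cube at (3.5, 11) (footprint 14.5×7.5) is included at this height (area 108.75 mm²); the cube at (5, 4) (footprint 21.5×13.5) is included at this height (area 290.25 mm²); Taking the union: the regions partially overlap — summed areas 507.00 mm² minus the doubly-counted overlap 84.50 mm² gives 422.50 mm² — area = 422.50 mm²; the 24.5×24 cube at (16, 14) contributes its full rectangle (area 588.00 mm²); After the difference (first − rest): starting from that combined region (422.50 mm²), the 24.5×24 cube at (16, 14) partially overlaps it — only the 38.75 mm² overlap (of its 588.00 mm²) is removed, clipping the outline — area = 383.75 mm². So its area = 383.75 mm². Layer 25 is larger (383.75 vs 108.75 mm²).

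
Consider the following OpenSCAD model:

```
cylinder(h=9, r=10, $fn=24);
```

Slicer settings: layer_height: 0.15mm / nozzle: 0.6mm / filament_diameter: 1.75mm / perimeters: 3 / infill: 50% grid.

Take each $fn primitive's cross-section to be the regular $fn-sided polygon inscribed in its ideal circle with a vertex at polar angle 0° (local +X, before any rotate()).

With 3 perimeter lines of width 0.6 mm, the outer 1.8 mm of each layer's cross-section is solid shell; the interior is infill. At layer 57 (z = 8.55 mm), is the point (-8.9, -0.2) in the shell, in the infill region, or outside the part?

shell

At z = 8.55 mm: the r=10 cylinder contributes a regular 24-gon of circumradius 10. Overall, the cross-section is a single solid region. The nearest boundary edge runs (-10.00, 0.00)→(-9.66, -2.59); distance from the point to it = 1.06 mm. The point is inside the cross-section, 1.06 mm from the nearest boundary — within the 1.8 mm shell band (3 × 0.6).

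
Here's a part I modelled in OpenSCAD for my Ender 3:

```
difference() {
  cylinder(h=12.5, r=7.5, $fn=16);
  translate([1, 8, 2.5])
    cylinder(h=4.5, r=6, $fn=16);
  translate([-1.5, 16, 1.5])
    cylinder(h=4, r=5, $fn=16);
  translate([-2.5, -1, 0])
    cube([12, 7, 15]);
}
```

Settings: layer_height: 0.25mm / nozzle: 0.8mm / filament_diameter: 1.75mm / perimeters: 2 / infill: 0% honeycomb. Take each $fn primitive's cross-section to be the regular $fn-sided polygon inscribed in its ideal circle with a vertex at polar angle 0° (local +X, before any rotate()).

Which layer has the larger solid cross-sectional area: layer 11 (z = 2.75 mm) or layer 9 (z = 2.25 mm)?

Layer 11 (z = 2.75): the r=7.5 cylinder gives a regular 16-gon of circumradius 7.5 (constant along its height) (area = (16/2)·7.500²·sin(360°/16) = 172.21 mm²); the r=6 cylinder at (1, 8) gives a regular 16-gon of circumradius 6 (constant along its height) (area = (16/2)·6.000²·sin(360°/16) = 110.21 mm²); the cylinder at (-1.5, 16): section is a regular 16-gon, circumradius r=5 (area = (16/2)·5.000²·sin(360°/16) = 76.54 mm²); the cube at (-2.5, -1) is present — its section is the full 12×7 rectangle (area 84.00 mm²); After the difference (first − rest): starting from the r=7.5 cylinder (172.21 mm²), the r=6 cylinder at (1, 8) partially overlaps it — only the 38.60 mm² overlap (of its 110.21 mm²) is removed, clipping the outline; the r=5 cylinder at (-1.5, 16) misses the remaining region (no effect); the 12×7 cube at (-2.5, -1) partially overlaps it — only the 36.96 mm² overlap (of its 84.00 mm²) is removed, clipping the outline — area = 96.65 mm². So its area = 96.65 mm². Layer 9 (z = 2.25): the r=7.5 cylinder gives a regular 16-gon of circumradius 7.5 (constant along its height) (area = (16/2)·7.500²·sin(360°/16) = 172.21 mm²); the cylinder at (1, 8) does not reach this height (z outside [2.5, 7]); the r=5 cylinder at (-1.5, 16) gives a regular 16-gon of circumradius 5 (constant along its height) (area = (16/2)·5.000²·sin(360°/16) = 76.54 mm²); the 12×7 cube at (-2.5, -1) contributes its full rectangle (area 84.00 mm²); After the difference (first − rest): starting from the r=7.5 cylinder (172.21 mm²), the r=5 cylinder at (-1.5, 16) misses the remaining region (no effect); the 12×7 cube at (-2.5, -1) partially overlaps it — only the 63.82 mm² overlap (of its 84.00 mm²) is removed, clipping the outline — area = 108.39 mm². So its area = 108.39 mm². Layer 9 is larger (108.39 vs 96.65 mm²).

layer 9 (z = 2.25 mm)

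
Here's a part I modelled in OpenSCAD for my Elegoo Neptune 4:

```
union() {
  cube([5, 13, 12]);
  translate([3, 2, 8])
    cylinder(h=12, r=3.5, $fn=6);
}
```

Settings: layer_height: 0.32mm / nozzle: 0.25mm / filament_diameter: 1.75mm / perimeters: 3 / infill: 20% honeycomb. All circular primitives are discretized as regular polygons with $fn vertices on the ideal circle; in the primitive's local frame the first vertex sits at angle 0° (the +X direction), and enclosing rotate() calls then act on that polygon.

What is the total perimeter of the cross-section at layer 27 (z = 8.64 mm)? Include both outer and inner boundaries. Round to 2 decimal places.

At z = 8.64 mm: the cube is present — its section is the full 5×13 rectangle (perimeter 36.00 mm); the cylinder at (3, 2): section is a regular 6-gon, circumradius r=3.5 (perimeter = 2·6·3.500·sin(180°/6) = 21.00 mm); Merging all regions: the regions partially overlap (shared area 23.38 mm²), so the edge portions inside another operand are dropped and the merged outline is re-measured after clipping — boundary = 38.52 mm. Overall, the cross-section is a single solid region. Total boundary length (outer) = 38.52 mm.

38.52 mm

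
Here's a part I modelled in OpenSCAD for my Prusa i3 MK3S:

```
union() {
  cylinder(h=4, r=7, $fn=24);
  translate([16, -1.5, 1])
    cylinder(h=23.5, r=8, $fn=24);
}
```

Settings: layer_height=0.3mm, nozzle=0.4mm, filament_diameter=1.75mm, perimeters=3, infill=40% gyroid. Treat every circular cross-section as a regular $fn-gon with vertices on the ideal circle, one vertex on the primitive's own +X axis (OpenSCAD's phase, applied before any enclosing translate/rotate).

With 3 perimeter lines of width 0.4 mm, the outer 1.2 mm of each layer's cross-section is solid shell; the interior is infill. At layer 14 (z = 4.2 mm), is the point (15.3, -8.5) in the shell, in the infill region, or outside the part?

At z = 4.2 mm: the cylinder is absent (z outside [0, 4]); the r=8 cylinder at (16, -1.5) contributes a regular 24-gon of circumradius 8; Combining (union): only the r=8 cylinder at (16, -1.5) is present, so the union is just that shape — 1 connected region. Overall, the cross-section is a single solid region. The nearest boundary edge runs (13.93, -9.23)→(16.00, -9.50); distance from the point to it = 0.90 mm. The point is inside the cross-section, 0.90 mm from the nearest boundary — within the 1.2 mm shell band (3 × 0.4).

shell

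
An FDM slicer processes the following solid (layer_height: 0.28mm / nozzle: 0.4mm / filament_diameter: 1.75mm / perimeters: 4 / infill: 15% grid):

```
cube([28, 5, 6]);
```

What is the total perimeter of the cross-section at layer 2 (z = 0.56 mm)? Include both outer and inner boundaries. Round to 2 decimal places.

At z = 0.56 mm: the cube is present — its section is the full 28×5 rectangle (perimeter 66.00 mm). Overall, the cross-section is a single solid region. Total boundary length (outer) = 66.00 mm.

66.00 mm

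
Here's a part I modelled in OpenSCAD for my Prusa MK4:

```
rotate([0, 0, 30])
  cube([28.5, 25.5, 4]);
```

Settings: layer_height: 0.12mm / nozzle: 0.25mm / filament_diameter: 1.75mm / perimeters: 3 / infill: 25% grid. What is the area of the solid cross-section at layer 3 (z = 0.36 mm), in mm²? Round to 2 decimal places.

At z = 0.36 mm: the cube (footprint 28.5×25.5) is included at this height (area 726.75 mm²); (rotated 30° about Z; rotation is an isometry so areas/perimeters/island counts are preserved). Overall, the cross-section is a single solid region. Net area = 726.75 mm².

726.75 mm²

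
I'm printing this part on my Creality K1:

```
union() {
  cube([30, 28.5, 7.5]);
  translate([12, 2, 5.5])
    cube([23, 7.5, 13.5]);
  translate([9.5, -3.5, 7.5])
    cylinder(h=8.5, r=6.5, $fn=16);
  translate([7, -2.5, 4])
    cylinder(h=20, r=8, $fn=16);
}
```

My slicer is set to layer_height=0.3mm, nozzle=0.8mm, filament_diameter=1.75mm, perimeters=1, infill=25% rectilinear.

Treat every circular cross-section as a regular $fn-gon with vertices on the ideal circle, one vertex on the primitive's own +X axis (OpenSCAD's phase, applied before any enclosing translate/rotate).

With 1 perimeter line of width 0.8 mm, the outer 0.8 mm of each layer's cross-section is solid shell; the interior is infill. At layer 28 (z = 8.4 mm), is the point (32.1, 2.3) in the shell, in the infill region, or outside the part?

shell

At z = 8.4 mm: the cube is absent (z outside [0, 7.5]); the 23×7.5 cube at (12, 2) contributes its full rectangle; the r=6.5 cylinder at (9.5, -3.5) contributes a regular 16-gon of circumradius 6.5; the cylinder at (7, -2.5): section is a regular 16-gon, circumradius r=8; Combining (union): the regions partially overlap (shared area 119.66 mm²), so overlapping operands fuse into one piece — 1 connected region. Overall, the cross-section is a single solid region. The nearest boundary edge runs (35.00, 2.00)→(13.43, 2.00); distance from the point to it = 0.30 mm. The point is inside the cross-section, 0.30 mm from the nearest boundary — within the 0.8 mm shell band (1 × 0.8).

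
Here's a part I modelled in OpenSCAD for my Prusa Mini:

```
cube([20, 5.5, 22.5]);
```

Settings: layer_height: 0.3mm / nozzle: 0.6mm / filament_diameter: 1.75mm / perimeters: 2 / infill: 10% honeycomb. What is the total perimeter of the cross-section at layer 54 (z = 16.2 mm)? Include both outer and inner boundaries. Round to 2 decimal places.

At z = 16.2 mm: the 20×5.5 cube contributes its full rectangle (perimeter 51.00 mm). Overall, the cross-section is a single solid region. Total boundary length (outer) = 51.00 mm.

51.00 mm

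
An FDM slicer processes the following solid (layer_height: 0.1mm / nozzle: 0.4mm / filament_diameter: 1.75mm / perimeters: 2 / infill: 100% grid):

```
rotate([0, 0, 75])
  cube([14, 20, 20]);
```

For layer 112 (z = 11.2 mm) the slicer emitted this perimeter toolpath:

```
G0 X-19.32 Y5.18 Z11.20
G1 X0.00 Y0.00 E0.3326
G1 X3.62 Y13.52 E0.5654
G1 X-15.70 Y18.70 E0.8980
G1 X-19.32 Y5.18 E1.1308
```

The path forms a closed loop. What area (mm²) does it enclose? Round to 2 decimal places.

279.96 mm²

Apply the shoelace formula to the sequence of (X, Y) vertices; enclosed area = 279.96 mm².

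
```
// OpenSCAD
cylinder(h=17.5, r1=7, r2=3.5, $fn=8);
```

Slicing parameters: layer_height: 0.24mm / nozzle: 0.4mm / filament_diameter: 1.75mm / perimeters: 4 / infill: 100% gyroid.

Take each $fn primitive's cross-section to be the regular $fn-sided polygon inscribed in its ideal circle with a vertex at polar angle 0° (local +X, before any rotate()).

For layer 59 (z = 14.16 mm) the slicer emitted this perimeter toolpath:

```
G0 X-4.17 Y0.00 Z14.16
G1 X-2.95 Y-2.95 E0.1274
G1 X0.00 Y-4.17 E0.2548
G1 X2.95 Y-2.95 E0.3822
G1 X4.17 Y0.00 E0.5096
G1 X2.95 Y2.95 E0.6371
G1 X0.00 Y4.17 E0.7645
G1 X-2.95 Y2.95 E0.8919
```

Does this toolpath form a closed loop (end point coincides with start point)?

Start point (G0): (-4.17, 0.00). End point (last G1): the path does not return to the start — open.

no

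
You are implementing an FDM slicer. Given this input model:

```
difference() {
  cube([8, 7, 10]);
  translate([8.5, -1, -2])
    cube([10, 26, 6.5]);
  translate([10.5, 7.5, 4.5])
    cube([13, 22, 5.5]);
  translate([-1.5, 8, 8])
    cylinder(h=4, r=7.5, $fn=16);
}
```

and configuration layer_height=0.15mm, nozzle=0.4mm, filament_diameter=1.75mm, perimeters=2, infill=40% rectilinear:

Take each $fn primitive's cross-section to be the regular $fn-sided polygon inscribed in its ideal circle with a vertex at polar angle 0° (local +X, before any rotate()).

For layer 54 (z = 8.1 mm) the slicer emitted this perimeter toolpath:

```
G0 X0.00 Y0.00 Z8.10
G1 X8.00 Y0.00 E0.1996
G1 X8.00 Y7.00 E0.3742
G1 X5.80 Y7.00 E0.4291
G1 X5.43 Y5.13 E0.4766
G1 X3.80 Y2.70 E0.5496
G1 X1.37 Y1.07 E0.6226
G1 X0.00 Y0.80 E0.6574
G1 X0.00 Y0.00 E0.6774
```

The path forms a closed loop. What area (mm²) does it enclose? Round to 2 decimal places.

Apply the shoelace formula to the sequence of (X, Y) vertices; enclosed area = 29.89 mm².

29.89 mm²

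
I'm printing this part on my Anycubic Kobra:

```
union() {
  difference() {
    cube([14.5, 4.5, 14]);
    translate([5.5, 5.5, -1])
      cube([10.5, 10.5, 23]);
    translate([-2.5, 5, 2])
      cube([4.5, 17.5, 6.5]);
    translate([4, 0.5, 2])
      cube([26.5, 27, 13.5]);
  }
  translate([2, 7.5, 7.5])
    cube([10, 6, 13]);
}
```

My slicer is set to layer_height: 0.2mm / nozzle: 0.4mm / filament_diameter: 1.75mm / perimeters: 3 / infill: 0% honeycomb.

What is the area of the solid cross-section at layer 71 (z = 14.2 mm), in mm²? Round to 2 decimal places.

60.00 mm²

At z = 14.2 mm: the cube does not reach this height (z outside [0, 14]); the cube at (5.5, 5.5) is present — its section is the full 10.5×10.5 rectangle (area 110.25 mm²); the cube at (-2.5, 5) is absent (z outside [2, 8.5]); the cube at (4, 0.5) is present — its section is the full 26.5×27 rectangle (area 715.50 mm²); Taking the first minus the rest: the first operand is absent here, so nothing remains; the cube at (2, 7.5) (footprint 10×6) is included at this height (area 60.00 mm²); Taking the union: only the 10×6 cube at (2, 7.5) is present, so the union is just that shape — area = 60.00 mm². Overall, the cross-section is a single solid region. Net area = 60.00 mm².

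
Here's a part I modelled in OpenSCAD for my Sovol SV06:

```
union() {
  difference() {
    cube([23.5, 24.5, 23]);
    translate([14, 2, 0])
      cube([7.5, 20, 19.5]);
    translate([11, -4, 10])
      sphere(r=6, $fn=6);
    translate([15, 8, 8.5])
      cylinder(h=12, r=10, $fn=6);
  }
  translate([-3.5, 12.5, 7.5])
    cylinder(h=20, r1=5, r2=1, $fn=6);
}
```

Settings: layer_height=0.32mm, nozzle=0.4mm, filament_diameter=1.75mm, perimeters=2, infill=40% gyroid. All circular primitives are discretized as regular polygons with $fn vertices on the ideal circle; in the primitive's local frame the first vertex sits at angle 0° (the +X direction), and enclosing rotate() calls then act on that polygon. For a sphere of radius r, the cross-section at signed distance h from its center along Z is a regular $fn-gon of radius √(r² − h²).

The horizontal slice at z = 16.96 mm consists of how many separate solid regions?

3

At z = 16.96 mm: the cube is present — its section is the full 23.5×24.5 rectangle; the 7.5×20 cube at (14, 2) contributes its full rectangle; the sphere at (11, -4) is absent (|z−center|=6.960 > r=6); the cylinder at (15, 8): section is a regular 6-gon, circumradius r=10; After the difference (first − rest): starting from the 23.5×24.5 cube, the 7.5×20 cube at (14, 2) lies wholly inside it (removes its full 150.00 mm² and its 55.00 mm outline becomes a hole wall); the r=10 cylinder at (15, 8) partially overlaps it — only the 141.05 mm² overlap (of its 259.81 mm²) is removed, clipping the outline — 2 connected regions; the cone at (-3.5, 12.5) (r1=5→r2=1) has section circumradius 3.108 here — a regular 6-gon; Combining (union): the 2 present regions are separate (no shared area or edge), so areas and boundary lengths simply add and each stays a separate island — 3 connected regions. The result has 3 disconnected regions.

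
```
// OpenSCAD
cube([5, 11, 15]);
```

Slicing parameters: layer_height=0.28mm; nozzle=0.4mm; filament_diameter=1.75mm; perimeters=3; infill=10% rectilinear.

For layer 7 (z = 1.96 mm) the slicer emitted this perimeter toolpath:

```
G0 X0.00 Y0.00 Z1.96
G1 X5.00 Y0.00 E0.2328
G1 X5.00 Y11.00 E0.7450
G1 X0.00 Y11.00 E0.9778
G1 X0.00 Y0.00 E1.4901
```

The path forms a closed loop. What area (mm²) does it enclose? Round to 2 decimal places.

Apply the shoelace formula to the sequence of (X, Y) vertices; enclosed area = 55.00 mm².

55.00 mm²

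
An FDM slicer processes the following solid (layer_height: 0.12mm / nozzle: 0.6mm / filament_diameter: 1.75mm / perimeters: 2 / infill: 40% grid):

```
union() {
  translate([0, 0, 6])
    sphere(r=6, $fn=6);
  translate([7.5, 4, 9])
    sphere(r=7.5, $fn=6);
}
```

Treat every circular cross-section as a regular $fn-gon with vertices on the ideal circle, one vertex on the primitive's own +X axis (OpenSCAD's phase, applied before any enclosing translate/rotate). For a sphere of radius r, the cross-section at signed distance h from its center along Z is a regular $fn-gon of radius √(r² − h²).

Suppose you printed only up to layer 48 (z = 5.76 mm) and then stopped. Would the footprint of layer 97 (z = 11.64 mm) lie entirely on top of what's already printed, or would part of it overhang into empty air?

part overhangs

Compare the two slices. At z = 5.76: the sphere: section is a regular 6-gon, circumradius = √(r²−h²) = √(6²−0.24²) = 5.995 (area = (6/2)·5.995²·sin(360°/6) = 93.38 mm²); the r=7.5 sphere at (7.5, 4) contributes a regular 6-gon of circumradius √(7.5²−3.24²) = 6.764 (area = (6/2)·6.764²·sin(360°/6) = 118.87 mm²); Combining (union): the regions partially overlap — summed areas 212.25 mm² minus the doubly-counted overlap 17.98 mm² gives 194.27 mm² — area = 194.27 mm². At z = 11.64: the sphere: section is a regular 6-gon, circumradius = √(r²−h²) = √(6²−5.64²) = 2.047 (area = (6/2)·2.047²·sin(360°/6) = 10.89 mm²); the r=7.5 sphere at (7.5, 4) slices to a regular 6-gon of circumradius 7.020 (√(r²−h²) with h=2.64 from center) (area = (6/2)·7.020²·sin(360°/6) = 128.03 mm²); Combining (union): the 2 present regions are separate (no shared area or edge), so areas and boundary lengths simply add and each stays a separate island — area = 138.92 mm². Checking containment: at z = 11.64 the cross-section extends beyond the z = 5.76 cross-section by about 7.15 mm².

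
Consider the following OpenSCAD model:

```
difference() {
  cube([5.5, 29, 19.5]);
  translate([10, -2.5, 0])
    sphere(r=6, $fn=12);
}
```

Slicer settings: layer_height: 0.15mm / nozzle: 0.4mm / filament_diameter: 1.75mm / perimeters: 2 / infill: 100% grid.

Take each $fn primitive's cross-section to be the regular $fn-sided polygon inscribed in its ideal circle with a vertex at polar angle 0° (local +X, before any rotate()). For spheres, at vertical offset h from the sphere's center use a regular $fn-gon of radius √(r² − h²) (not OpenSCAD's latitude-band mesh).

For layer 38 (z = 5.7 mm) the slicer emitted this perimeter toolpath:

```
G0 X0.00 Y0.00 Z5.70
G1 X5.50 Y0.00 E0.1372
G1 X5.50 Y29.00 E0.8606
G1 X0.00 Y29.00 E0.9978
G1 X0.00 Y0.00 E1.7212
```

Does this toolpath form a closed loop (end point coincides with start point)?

yes

Start point (G0): (0.00, 0.00). End point (last G1): the path returns to the start — closed.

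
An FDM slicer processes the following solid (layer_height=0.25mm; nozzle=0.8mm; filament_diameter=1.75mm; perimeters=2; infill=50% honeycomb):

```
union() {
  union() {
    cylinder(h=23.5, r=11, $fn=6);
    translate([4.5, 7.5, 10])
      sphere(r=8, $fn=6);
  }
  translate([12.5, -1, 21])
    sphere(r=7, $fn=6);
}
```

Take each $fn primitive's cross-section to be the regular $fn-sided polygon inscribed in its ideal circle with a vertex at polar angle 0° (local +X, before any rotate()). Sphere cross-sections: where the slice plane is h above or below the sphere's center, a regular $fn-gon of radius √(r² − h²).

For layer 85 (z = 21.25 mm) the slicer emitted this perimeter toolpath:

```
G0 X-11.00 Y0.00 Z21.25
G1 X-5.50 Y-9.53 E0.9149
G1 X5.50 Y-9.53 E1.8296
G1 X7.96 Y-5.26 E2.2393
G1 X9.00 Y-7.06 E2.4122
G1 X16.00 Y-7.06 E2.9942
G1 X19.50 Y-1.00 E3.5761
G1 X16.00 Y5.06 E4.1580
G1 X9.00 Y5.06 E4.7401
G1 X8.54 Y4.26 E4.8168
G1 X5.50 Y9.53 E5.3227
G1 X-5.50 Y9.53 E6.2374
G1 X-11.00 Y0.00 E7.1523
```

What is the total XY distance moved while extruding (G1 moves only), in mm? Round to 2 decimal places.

Sum the Euclidean lengths of each G1 segment: total = 86.02 mm.

86.02 mm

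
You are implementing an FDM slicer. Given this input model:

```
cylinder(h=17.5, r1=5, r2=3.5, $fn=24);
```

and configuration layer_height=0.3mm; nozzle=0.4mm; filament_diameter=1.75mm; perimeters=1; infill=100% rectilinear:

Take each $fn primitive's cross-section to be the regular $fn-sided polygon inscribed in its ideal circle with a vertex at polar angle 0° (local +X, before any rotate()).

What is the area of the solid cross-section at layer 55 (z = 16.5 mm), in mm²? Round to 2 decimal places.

39.93 mm²

At z = 16.5 mm: the cone (r1=5→r2=3.5) has section circumradius 3.586 here — a regular 24-gon (area = (24/2)·3.586²·sin(360°/24) = 39.93 mm²). Overall, the cross-section is a single solid region. Net area = 39.93 mm².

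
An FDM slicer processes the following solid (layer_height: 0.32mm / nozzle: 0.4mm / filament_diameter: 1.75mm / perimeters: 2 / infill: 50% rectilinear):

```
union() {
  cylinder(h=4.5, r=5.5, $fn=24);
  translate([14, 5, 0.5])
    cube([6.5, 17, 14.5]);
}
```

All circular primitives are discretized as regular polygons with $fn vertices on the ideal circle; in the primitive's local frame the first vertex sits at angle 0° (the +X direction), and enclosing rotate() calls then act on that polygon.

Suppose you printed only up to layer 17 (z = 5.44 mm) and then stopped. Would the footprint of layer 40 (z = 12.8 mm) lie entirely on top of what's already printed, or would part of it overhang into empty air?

entirely on top

Compare the two slices. At z = 5.44: the cylinder is not intersected at this z (z outside [0, 4.5]); the 6.5×17 cube at (14, 5) contributes its full rectangle (area 110.50 mm²); Merging all regions: only the 6.5×17 cube at (14, 5) is present, so the union is just that shape — area = 110.50 mm². At z = 12.8: the cylinder does not reach this height (z outside [0, 4.5]); the 6.5×17 cube at (14, 5) contributes its full rectangle (area 110.50 mm²); Merging all regions: only the 6.5×17 cube at (14, 5) is present, so the union is just that shape — area = 110.50 mm². Checking containment: the cross-section at z = 12.8 is a subset of the cross-section at z = 5.44.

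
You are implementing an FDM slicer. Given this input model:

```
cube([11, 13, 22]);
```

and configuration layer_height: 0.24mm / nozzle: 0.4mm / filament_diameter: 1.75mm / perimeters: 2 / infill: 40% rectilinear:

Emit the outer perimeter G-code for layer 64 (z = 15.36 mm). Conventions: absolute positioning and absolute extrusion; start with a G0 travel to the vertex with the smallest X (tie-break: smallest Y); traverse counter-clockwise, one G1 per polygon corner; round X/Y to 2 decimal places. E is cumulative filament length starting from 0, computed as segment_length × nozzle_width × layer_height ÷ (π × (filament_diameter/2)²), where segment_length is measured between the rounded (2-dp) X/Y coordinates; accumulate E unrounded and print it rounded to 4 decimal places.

G0 X0.00 Y0.00 Z15.36
G1 X11.00 Y0.00 E0.4390
G1 X11.00 Y13.00 E0.9579
G1 X0.00 Y13.00 E1.3969
G1 X0.00 Y0.00 E1.9158

At z = 15.36 mm: the cube (footprint 11×13) is included at this height. The outline is a single polygon with 4 vertices. Extrusion per mm of travel: 0.4 × 0.24 / (π × 0.875²) = 0.039912. Accumulating E over each segment gives final E = 1.9158.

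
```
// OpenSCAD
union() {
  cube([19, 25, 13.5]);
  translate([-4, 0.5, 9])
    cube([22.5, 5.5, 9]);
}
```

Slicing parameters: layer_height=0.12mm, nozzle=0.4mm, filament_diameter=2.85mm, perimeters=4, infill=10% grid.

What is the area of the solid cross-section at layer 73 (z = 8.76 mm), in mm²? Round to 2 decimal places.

475.00 mm²

At z = 8.76 mm: the cube (footprint 19×25) is included at this height (area 475.00 mm²); the cube at (-4, 0.5) does not reach this height (z outside [9, 18]); Taking the union: only the 19×25 cube is present, so the union is just that shape — area = 475.00 mm². Overall, the cross-section is a single solid region. Net area = 475.00 mm².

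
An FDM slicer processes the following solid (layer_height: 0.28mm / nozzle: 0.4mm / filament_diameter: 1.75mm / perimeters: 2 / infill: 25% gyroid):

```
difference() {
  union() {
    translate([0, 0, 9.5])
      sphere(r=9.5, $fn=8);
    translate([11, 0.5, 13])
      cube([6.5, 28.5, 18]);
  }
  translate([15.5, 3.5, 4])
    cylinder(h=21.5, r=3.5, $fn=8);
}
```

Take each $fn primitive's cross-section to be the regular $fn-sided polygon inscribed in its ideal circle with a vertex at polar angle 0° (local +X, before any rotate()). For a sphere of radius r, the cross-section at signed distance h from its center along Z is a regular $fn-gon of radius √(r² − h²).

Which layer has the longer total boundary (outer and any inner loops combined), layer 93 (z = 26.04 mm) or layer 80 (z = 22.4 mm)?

layer 80 (z = 22.4 mm)

Layer 93 (z = 26.04): the sphere is absent (|z−center|=16.540 > r=9.5); the 6.5×28.5 cube at (11, 0.5) contributes its full rectangle (perimeter 70.00 mm); Taking the union: only the 6.5×28.5 cube at (11, 0.5) is present, so the union is just that shape — boundary = 70.00 mm; the cylinder at (15.5, 3.5) is absent (z outside [4, 25.5]); Subtracting the remaining from the first: none of the subtracted shapes is present at this height, so that combined region is unchanged — boundary = 70.00 mm. So its perimeter = 70.00 mm. Layer 80 (z = 22.4): the sphere is not intersected at this z (|z−center|=12.900 > r=9.5); the cube at (11, 0.5) is present — its section is the full 6.5×28.5 rectangle (perimeter 70.00 mm); Taking the union: only the 6.5×28.5 cube at (11, 0.5) is present, so the union is just that shape — boundary = 70.00 mm; the cylinder at (15.5, 3.5): section is a regular 8-gon, circumradius r=3.5 (perimeter = 2·8·3.500·sin(180°/8) = 21.43 mm); Taking the first minus the rest: starting from that combined region, the r=3.5 cylinder at (15.5, 3.5) partially overlaps it — only the 29.06 mm² overlap (of its 34.65 mm²) is removed, clipping the outline — boundary = 74.67 mm. So its perimeter = 74.67 mm. Layer 80 is larger (74.67 vs 70.00 mm).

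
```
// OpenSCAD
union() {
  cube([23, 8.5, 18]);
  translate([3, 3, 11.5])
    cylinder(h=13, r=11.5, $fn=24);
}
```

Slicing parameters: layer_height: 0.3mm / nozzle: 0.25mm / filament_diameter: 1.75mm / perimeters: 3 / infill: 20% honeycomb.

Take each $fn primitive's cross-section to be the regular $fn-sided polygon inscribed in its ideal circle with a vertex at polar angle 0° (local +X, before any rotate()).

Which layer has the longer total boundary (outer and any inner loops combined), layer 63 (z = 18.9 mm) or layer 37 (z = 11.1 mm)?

Layer 63 (z = 18.9): the cube does not reach this height (z outside [0, 18]); the r=11.5 cylinder at (3, 3) contributes a regular 24-gon of circumradius 11.5 (perimeter = 2·24·11.500·sin(180°/24) = 72.05 mm); Combining (union): only the r=11.5 cylinder at (3, 3) is present, so the union is just that shape — boundary = 72.05 mm. So its perimeter = 72.05 mm. Layer 37 (z = 11.1): the cube is present — its section is the full 23×8.5 rectangle (perimeter 63.00 mm); the cylinder at (3, 3) does not reach this height (z outside [11.5, 24.5]); Combining (union): only the 23×8.5 cube is present, so the union is just that shape — boundary = 63.00 mm. So its perimeter = 63.00 mm. Layer 63 is larger (72.05 vs 63.00 mm).

layer 63 (z = 18.9 mm)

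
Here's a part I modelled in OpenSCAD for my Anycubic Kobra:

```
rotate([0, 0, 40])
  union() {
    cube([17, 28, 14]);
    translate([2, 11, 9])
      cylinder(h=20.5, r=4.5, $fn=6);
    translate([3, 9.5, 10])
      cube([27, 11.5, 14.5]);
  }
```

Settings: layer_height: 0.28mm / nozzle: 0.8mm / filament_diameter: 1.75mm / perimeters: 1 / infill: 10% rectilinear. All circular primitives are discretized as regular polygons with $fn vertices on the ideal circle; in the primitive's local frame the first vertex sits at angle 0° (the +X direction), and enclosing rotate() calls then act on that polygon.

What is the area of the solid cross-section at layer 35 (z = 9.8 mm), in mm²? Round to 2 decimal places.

486.72 mm²

At z = 9.8 mm: the cube is present — its section is the full 17×28 rectangle (area 476.00 mm²); the cylinder at (2, 11): section is a regular 6-gon, circumradius r=4.5 (area = (6/2)·4.500²·sin(360°/6) = 52.61 mm²); the cube at (3, 9.5) is absent (z outside [10, 24.5]); Taking the union: the regions partially overlap — summed areas 528.61 mm² minus the doubly-counted overlap 41.89 mm² gives 486.72 mm² — area = 486.72 mm²; (rotated 40° about Z; rotation is an isometry so areas/perimeters/island counts are preserved). Overall, the cross-section is a single solid region. Net area = 486.72 mm².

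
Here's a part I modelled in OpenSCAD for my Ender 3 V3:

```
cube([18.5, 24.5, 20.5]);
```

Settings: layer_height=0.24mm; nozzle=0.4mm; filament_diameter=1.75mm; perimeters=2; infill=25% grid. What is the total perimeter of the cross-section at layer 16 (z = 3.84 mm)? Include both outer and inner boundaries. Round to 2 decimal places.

86.00 mm

At z = 3.84 mm: the cube is present — its section is the full 18.5×24.5 rectangle (perimeter 86.00 mm). Overall, the cross-section is a single solid region. Total boundary length (outer) = 86.00 mm.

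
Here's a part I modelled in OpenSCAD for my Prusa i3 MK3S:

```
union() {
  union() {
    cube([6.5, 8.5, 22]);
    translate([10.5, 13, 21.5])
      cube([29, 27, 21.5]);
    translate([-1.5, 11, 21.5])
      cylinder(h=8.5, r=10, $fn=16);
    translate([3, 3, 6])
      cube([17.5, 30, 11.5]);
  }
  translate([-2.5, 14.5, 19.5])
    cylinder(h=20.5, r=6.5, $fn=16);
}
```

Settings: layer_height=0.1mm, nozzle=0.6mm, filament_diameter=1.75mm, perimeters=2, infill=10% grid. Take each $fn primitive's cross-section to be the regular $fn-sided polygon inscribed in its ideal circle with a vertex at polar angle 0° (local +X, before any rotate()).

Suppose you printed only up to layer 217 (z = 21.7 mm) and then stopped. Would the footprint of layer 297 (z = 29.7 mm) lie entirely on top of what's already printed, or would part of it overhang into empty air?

entirely on top

Compare the two slices. At z = 21.7: the cube is present — its section is the full 6.5×8.5 rectangle (area 55.25 mm²); the 29×27 cube at (10.5, 13) contributes its full rectangle (area 783.00 mm²); the r=10 cylinder at (-1.5, 11) contributes a regular 16-gon of circumradius 10 (area = (16/2)·10.000²·sin(360°/16) = 306.15 mm²); the cube at (3, 3) does not reach this height (z outside [6, 17.5]); Merging all regions: the regions partially overlap — summed areas 1144.40 mm² minus the doubly-counted overlap 38.16 mm² gives 1106.23 mm² — area = 1106.23 mm²; the cylinder at (-2.5, 14.5): section is a regular 16-gon, circumradius r=6.5 (area = (16/2)·6.500²·sin(360°/16) = 129.35 mm²); Merging all regions: the regions partially overlap — summed areas 1235.58 mm² minus the doubly-counted overlap 128.69 mm² gives 1106.89 mm² — area = 1106.89 mm². At z = 29.7: the cube does not reach this height (z outside [0, 22]); the cube at (10.5, 13) (footprint 29×27) is included at this height (area 783.00 mm²); the r=10 cylinder at (-1.5, 11) gives a regular 16-gon of circumradius 10 (constant along its height) (area = (16/2)·10.000²·sin(360°/16) = 306.15 mm²); the cube at (3, 3) is not intersected at this z (z outside [6, 17.5]); Combining (union): the 2 present regions are separate (no shared area or edge), so areas and boundary lengths simply add and each stays a separate island — area = 1089.15 mm²; the r=6.5 cylinder at (-2.5, 14.5) contributes a regular 16-gon of circumradius 6.5 (area = (16/2)·6.500²·sin(360°/16) = 129.35 mm²); Merging all regions: the regions partially overlap — summed areas 1218.49 mm² minus the doubly-counted overlap 128.69 mm² gives 1089.80 mm² — area = 1089.80 mm². Checking containment: the cross-section at z = 29.7 is a subset of the cross-section at z = 21.7.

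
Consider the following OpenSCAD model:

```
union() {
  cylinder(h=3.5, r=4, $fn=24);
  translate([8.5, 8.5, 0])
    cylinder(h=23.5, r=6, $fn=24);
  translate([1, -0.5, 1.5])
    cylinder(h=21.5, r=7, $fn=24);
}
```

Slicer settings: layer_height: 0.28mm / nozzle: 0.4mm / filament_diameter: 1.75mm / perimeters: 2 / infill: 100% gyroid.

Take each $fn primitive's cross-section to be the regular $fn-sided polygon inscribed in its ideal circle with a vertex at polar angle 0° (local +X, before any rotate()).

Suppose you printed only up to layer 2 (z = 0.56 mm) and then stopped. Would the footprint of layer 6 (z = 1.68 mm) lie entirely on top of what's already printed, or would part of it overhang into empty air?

Compare the two slices. At z = 0.56: the r=4 cylinder contributes a regular 24-gon of circumradius 4 (area = (24/2)·4.000²·sin(360°/24) = 49.69 mm²); the cylinder at (8.5, 8.5): section is a regular 24-gon, circumradius r=6 (area = (24/2)·6.000²·sin(360°/24) = 111.81 mm²); the cylinder at (1, -0.5) is not intersected at this z (z outside [1.5, 23]); Combining (union): the 2 present regions are separate (no shared area or edge), so areas and boundary lengths simply add and each stays a separate island — area = 161.50 mm². At z = 1.68: the r=4 cylinder gives a regular 24-gon of circumradius 4 (constant along its height) (area = (24/2)·4.000²·sin(360°/24) = 49.69 mm²); the r=6 cylinder at (8.5, 8.5) gives a regular 24-gon of circumradius 6 (constant along its height) (area = (24/2)·6.000²·sin(360°/24) = 111.81 mm²); the r=7 cylinder at (1, -0.5) contributes a regular 24-gon of circumradius 7 (area = (24/2)·7.000²·sin(360°/24) = 152.19 mm²); Taking the union: the regions partially overlap — summed areas 313.69 mm² minus the doubly-counted overlap 54.14 mm² gives 259.55 mm² — area = 259.55 mm². Checking containment: at z = 1.68 the cross-section extends beyond the z = 0.56 cross-section by about 98.05 mm².

part overhangs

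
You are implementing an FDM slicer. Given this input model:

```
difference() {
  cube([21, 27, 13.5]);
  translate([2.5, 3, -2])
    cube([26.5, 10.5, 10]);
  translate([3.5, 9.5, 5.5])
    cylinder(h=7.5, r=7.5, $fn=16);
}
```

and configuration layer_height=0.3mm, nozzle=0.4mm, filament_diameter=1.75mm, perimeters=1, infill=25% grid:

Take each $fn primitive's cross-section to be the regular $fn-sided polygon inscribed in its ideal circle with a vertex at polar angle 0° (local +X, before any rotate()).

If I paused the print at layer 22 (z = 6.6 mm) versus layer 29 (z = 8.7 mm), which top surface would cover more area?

Layer 22 (z = 6.6): the 21×27 cube contributes its full rectangle (area 567.00 mm²); the cube at (2.5, 3) is present — its section is the full 26.5×10.5 rectangle (area 278.25 mm²); the cylinder at (3.5, 9.5): section is a regular 16-gon, circumradius r=7.5 (area = (16/2)·7.500²·sin(360°/16) = 172.21 mm²); After the difference (first − rest): starting from the 21×27 cube (567.00 mm²), the 26.5×10.5 cube at (2.5, 3) partially overlaps it — only the 194.25 mm² overlap (of its 278.25 mm²) is removed, clipping the outline; the r=7.5 cylinder at (3.5, 9.5) partially overlaps it — only the 56.51 mm² overlap (of its 172.21 mm²) is removed, clipping the outline — area = 316.24 mm². So its area = 316.24 mm². Layer 29 (z = 8.7): the 21×27 cube contributes its full rectangle (area 567.00 mm²); the cube at (2.5, 3) does not reach this height (z outside [-2, 8]); the r=7.5 cylinder at (3.5, 9.5) gives a regular 16-gon of circumradius 7.5 (constant along its height) (area = (16/2)·7.500²·sin(360°/16) = 172.21 mm²); Subtracting the remaining from the first: starting from the 21×27 cube (567.00 mm²), the r=7.5 cylinder at (3.5, 9.5) partially overlaps it — only the 135.98 mm² overlap (of its 172.21 mm²) is removed, clipping the outline — area = 431.02 mm². So its area = 431.02 mm². Layer 29 is larger (431.02 vs 316.24 mm²).

layer 29 (z = 8.7 mm)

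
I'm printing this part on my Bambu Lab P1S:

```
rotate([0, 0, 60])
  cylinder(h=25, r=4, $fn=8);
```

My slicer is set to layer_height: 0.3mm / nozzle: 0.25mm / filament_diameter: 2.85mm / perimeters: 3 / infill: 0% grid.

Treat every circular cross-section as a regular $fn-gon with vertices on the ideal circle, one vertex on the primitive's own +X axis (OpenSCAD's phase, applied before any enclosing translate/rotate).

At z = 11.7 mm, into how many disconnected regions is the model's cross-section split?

At z = 11.7 mm: the r=4 cylinder gives a regular 8-gon of circumradius 4 (constant along its height); (rotated 60° about Z; rotation is an isometry so areas/perimeters/island counts are preserved). The result has 1 disconnected region.

1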